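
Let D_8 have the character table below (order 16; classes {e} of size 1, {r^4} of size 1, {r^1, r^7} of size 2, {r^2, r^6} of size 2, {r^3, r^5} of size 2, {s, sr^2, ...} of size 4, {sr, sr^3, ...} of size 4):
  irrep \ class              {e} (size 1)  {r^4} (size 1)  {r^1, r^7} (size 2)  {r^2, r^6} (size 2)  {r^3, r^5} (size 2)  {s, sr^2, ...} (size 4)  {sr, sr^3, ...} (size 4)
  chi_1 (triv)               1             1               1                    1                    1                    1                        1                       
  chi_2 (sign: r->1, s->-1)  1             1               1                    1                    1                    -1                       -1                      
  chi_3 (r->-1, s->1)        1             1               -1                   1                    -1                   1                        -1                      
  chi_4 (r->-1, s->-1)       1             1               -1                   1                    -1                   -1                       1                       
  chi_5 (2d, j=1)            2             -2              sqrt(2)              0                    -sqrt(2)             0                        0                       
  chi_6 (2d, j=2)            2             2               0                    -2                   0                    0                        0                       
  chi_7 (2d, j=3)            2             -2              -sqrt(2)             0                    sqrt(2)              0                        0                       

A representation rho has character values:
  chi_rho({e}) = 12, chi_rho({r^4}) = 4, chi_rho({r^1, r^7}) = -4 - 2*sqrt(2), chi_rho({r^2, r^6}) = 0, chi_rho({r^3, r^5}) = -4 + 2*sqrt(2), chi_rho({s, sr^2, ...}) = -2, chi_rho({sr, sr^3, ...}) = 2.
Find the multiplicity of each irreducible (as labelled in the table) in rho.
Multiplicities: chi_1: 0, chi_2: 0, chi_3: 1, chi_4: 3, chi_5: 0, chi_6: 2, chi_7: 2.

Working: Use <chi_rho, chi> = (1/|G|) sum_C |C| * chi_rho(C) * conj(chi(C)) with |G| = 16 for each irreducible chi in the table:
  <chi_rho, chi_1> = (1/16)[1*(12)*conj(1) + 1*(4)*conj(1) + 2*(-4 - 2*sqrt(2))*conj(1) + 2*(0)*conj(1) + 2*(-4 + 2*sqrt(2))*conj(1) + 4*(-2)*conj(1) + 4*(2)*conj(1)]
      = (1/16)[(12) + (4) + (-8 - 4*sqrt(2)) + (0) + (-8 + 4*sqrt(2)) + (-8) + (8)] = 0/16 = 0
  <chi_rho, chi_2> = (1/16)[1*(12)*conj(1) + 1*(4)*conj(1) + 2*(-4 - 2*sqrt(2))*conj(1) + 2*(0)*conj(1) + 2*(-4 + 2*sqrt(2))*conj(1) + 4*(-2)*conj(-1) + 4*(2)*conj(-1)]
      = (1/16)[(12) + (4) + (-8 - 4*sqrt(2)) + (0) + (-8 + 4*sqrt(2)) + (8) + (-8)] = 0/16 = 0
  <chi_rho, chi_3> = (1/16)[1*(12)*conj(1) + 1*(4)*conj(1) + 2*(-4 - 2*sqrt(2))*conj(-1) + 2*(0)*conj(1) + 2*(-4 + 2*sqrt(2))*conj(-1) + 4*(-2)*conj(1) + 4*(2)*conj(-1)]
      = (1/16)[(12) + (4) + (4*sqrt(2) + 8) + (0) + (8 - 4*sqrt(2)) + (-8) + (-8)] = 16/16 = 1
  <chi_rho, chi_4> = (1/16)[1*(12)*conj(1) + 1*(4)*conj(1) + 2*(-4 - 2*sqrt(2))*conj(-1) + 2*(0)*conj(1) + 2*(-4 + 2*sqrt(2))*conj(-1) + 4*(-2)*conj(-1) + 4*(2)*conj(1)]
      = (1/16)[(12) + (4) + (4*sqrt(2) + 8) + (0) + (8 - 4*sqrt(2)) + (8) + (8)] = 48/16 = 3
  <chi_rho, chi_5> = (1/16)[1*(12)*conj(2) + 1*(4)*conj(-2) + 2*(-4 - 2*sqrt(2))*conj(sqrt(2)) + 2*(0)*conj(0) + 2*(-4 + 2*sqrt(2))*conj(-sqrt(2)) + 4*(-2)*conj(0) + 4*(2)*conj(0)]
      = (1/16)[(24) + (-8) + (-8*sqrt(2) - 8) + (0) + (-8 + 8*sqrt(2)) + (0) + (0)] = 0/16 = 0
  <chi_rho, chi_6> = (1/16)[1*(12)*conj(2) + 1*(4)*conj(2) + 2*(-4 - 2*sqrt(2))*conj(0) + 2*(0)*conj(-2) + 2*(-4 + 2*sqrt(2))*conj(0) + 4*(-2)*conj(0) + 4*(2)*conj(0)]
      = (1/16)[(24) + (8) + (0) + (0) + (0) + (0) + (0)] = 32/16 = 2
  <chi_rho, chi_7> = (1/16)[1*(12)*conj(2) + 1*(4)*conj(-2) + 2*(-4 - 2*sqrt(2))*conj(-sqrt(2)) + 2*(0)*conj(0) + 2*(-4 + 2*sqrt(2))*conj(sqrt(2)) + 4*(-2)*conj(0) + 4*(2)*conj(0)]
      = (1/16)[(24) + (-8) + (8 + 8*sqrt(2)) + (0) + (8 - 8*sqrt(2)) + (0) + (0)] = 32/16 = 2
Dimension check: dim(rho) = sum (mult * dim) = 0*1 + 0*1 + 1*1 + 3*1 + 0*2 + 2*2 + 2*2 = 12 = chi_rho(e) = 12.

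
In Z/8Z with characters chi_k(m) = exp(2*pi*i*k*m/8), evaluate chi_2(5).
chi_2(5) = zeta_8^10 = I

Argument: chi_2(5) = zeta_8^(2*5) = zeta_8^10. Since zeta_8^8 = 1, this equals zeta_8^2 = exp(2*pi*i*2/8) = I.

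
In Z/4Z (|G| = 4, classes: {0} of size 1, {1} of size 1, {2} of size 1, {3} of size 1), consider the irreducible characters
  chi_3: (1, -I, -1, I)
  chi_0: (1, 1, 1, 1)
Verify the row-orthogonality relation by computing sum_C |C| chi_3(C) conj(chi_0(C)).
Sum = 0; so <chi_3, chi_0> = 0 (distinct irreducibles are orthogonal).

Proof sketch: Compute term by term over conjugacy classes (|C| * chi_3(C) * conj(chi_0(C))):
  1*(1)*conj(1) + 1*(-I)*conj(1) + 1*(-1)*conj(1) + 1*(I)*conj(1)
  = (1) + (-I) + (-1) + (I)
  = 0.
(Exp terms are combined using exp(i*s)*conj(exp(i*t)) = exp(i*(s-t)), and sums of them are collapsed using the identity that for every m > 1 the m distinct m-th roots of unity sum to 0, e.g. 1 + exp(2*I*pi/3) + exp(-2*I*pi/3) = 0.)
Dividing by |G| = 4 gives 0/4 = 0, matching the row-orthogonality relation <chi_3, chi_0> = [chi_3 = chi_0].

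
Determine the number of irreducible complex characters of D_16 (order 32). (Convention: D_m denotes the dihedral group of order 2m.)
11

Why: The number of irreducible complex representations of a finite group equals its number of conjugacy classes. D_16 has 11 conjugacy classes (n/2 + 3 for n even), so D_16 (order 32) has exactly 11 irreducible complex representations.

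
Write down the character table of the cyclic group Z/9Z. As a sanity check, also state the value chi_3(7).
Character table of Z/9Z (irreps indexed chi_0,...,chi_8 with chi_k(m) = zeta_9^(k*m), zeta_9 = exp(2*pi*i/9)):
  irrep \ class  {0} (size 1)  {1} (size 1)    {2} (size 1)    {3} (size 1)    {4} (size 1)    {5} (size 1)    {6} (size 1)    {7} (size 1)    {8} (size 1)  
  chi_0          1             1               1               1               1               1               1               1               1             
  chi_1          1             exp(2*I*pi/9)   exp(4*I*pi/9)   exp(2*I*pi/3)   exp(8*I*pi/9)   exp(-8*I*pi/9)  exp(-2*I*pi/3)  exp(-4*I*pi/9)  exp(-2*I*pi/9)
  chi_2          1             exp(4*I*pi/9)   exp(8*I*pi/9)   exp(-2*I*pi/3)  exp(-2*I*pi/9)  exp(2*I*pi/9)   exp(2*I*pi/3)   exp(-8*I*pi/9)  exp(-4*I*pi/9)
  chi_3          1             exp(2*I*pi/3)   exp(-2*I*pi/3)  1               exp(2*I*pi/3)   exp(-2*I*pi/3)  1               exp(2*I*pi/3)   exp(-2*I*pi/3)
  chi_4          1             exp(8*I*pi/9)   exp(-2*I*pi/9)  exp(2*I*pi/3)   exp(-4*I*pi/9)  exp(4*I*pi/9)   exp(-2*I*pi/3)  exp(2*I*pi/9)   exp(-8*I*pi/9)
  chi_5          1             exp(-8*I*pi/9)  exp(2*I*pi/9)   exp(-2*I*pi/3)  exp(4*I*pi/9)   exp(-4*I*pi/9)  exp(2*I*pi/3)   exp(-2*I*pi/9)  exp(8*I*pi/9) 
  chi_6          1             exp(-2*I*pi/3)  exp(2*I*pi/3)   1               exp(-2*I*pi/3)  exp(2*I*pi/3)   1               exp(-2*I*pi/3)  exp(2*I*pi/3) 
  chi_7          1             exp(-4*I*pi/9)  exp(-8*I*pi/9)  exp(2*I*pi/3)   exp(2*I*pi/9)   exp(-2*I*pi/9)  exp(-2*I*pi/3)  exp(8*I*pi/9)   exp(4*I*pi/9) 
  chi_8          1             exp(-2*I*pi/9)  exp(-4*I*pi/9)  exp(-2*I*pi/3)  exp(-8*I*pi/9)  exp(8*I*pi/9)   exp(2*I*pi/3)   exp(4*I*pi/9)   exp(2*I*pi/9) 

Spot check: chi_3(7) = zeta_9^(3*7) = zeta_9^21 = exp(2*I*pi/3).

Argument: Z/9Z is abelian, so all 9 irreducible complex representations are 1-dimensional. They are given by chi_k(m) = zeta_9^(k*m) for k = 0,...,8. Row orthogonality: sum_m chi_k(m) conj(chi_l(m)) = 9 * [k = l].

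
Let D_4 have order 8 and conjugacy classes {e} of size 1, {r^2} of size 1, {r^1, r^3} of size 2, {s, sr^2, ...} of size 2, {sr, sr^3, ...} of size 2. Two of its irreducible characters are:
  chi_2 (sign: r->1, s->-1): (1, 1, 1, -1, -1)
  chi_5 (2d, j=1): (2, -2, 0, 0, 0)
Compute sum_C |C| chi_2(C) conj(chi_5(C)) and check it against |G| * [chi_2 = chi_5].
Sum = 0; so <chi_2, chi_5> = 0 (distinct irreducibles are orthogonal).

Proof sketch: Compute term by term over conjugacy classes (|C| * chi_2(C) * conj(chi_5(C))):
  1*(1)*conj(2) + 1*(1)*conj(-2) + 2*(1)*conj(0) + 2*(-1)*conj(0) + 2*(-1)*conj(0)
  = (2) + (-2) + (0) + (0) + (0)
  = 0.
Dividing by |G| = 8 gives 0/8 = 0, matching the row-orthogonality relation <chi_2, chi_5> = [chi_2 = chi_5].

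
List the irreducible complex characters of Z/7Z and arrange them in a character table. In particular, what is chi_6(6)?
Character table of Z/7Z (irreps indexed chi_0,...,chi_6 with chi_k(m) = zeta_7^(k*m), zeta_7 = exp(2*pi*i/7)):
  irrep \ class  {0} (size 1)  {1} (size 1)    {2} (size 1)    {3} (size 1)    {4} (size 1)    {5} (size 1)    {6} (size 1)  
  chi_0          1             1               1               1               1               1               1             
  chi_1          1             exp(2*I*pi/7)   exp(4*I*pi/7)   exp(6*I*pi/7)   exp(-6*I*pi/7)  exp(-4*I*pi/7)  exp(-2*I*pi/7)
  chi_2          1             exp(4*I*pi/7)   exp(-6*I*pi/7)  exp(-2*I*pi/7)  exp(2*I*pi/7)   exp(6*I*pi/7)   exp(-4*I*pi/7)
  chi_3          1             exp(6*I*pi/7)   exp(-2*I*pi/7)  exp(4*I*pi/7)   exp(-4*I*pi/7)  exp(2*I*pi/7)   exp(-6*I*pi/7)
  chi_4          1             exp(-6*I*pi/7)  exp(2*I*pi/7)   exp(-4*I*pi/7)  exp(4*I*pi/7)   exp(-2*I*pi/7)  exp(6*I*pi/7) 
  chi_5          1             exp(-4*I*pi/7)  exp(6*I*pi/7)   exp(2*I*pi/7)   exp(-2*I*pi/7)  exp(-6*I*pi/7)  exp(4*I*pi/7) 
  chi_6          1             exp(-2*I*pi/7)  exp(-4*I*pi/7)  exp(-6*I*pi/7)  exp(6*I*pi/7)   exp(4*I*pi/7)   exp(2*I*pi/7) 

Spot check: chi_6(6) = zeta_7^(6*6) = zeta_7^36 = exp(2*I*pi/7).

Argument: Z/7Z is abelian, so all 7 irreducible complex representations are 1-dimensional. They are given by chi_k(m) = zeta_7^(k*m) for k = 0,...,6. Row orthogonality: sum_m chi_k(m) conj(chi_l(m)) = 7 * [k = l].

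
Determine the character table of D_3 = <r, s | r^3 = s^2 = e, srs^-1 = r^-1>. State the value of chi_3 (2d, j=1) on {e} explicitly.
Conjugacy classes: {e} of size 1, {r^1, r^2} of size 2, {s, sr, ..., sr^2} of size 3.
Character table:
  irrep \ class              {e} (size 1)  {r^1, r^2} (size 2)  {s, sr, ..., sr^2} (size 3)
  chi_1 (triv)               1             1                    1                          
  chi_2 (sign: r->1, s->-1)  1             1                    -1                         
  chi_3 (2d, j=1)            2             -1                   0                          

Spot check: chi_3 (2d, j=1) on {e} = 2.

Proof sketch: D_3 has order 2*3 = 6 with 3 conjugacy classes, hence 3 irreducibles. Sum of squared dims 1 + 1 + 4 = 6 = |G|. Linear characters come from the abelianisation; the 2-dimensional irreps have character r^k -> 2*cos(2*pi*j*k/3), reflections -> 0.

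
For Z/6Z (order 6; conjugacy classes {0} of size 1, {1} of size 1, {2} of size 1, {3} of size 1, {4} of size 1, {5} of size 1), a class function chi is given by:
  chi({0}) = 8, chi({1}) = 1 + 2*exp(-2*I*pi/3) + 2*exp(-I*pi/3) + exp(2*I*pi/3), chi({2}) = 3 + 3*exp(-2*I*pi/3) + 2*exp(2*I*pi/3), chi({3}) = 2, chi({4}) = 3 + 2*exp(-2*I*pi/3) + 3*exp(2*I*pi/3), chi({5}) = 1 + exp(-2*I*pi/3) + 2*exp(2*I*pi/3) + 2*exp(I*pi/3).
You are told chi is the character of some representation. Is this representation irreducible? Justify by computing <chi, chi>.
Not irreducible (reducible): <chi, chi> = 14 > 1.

Why: <chi, chi> = (1/|G|) sum_C |C| * |chi(C)|^2 = (1/6)[1*|8|^2 + 1*|1 + 2*exp(-2*I*pi/3) + 2*exp(-I*pi/3) + exp(2*I*pi/3)|^2 + 1*|3 + 3*exp(-2*I*pi/3) + 2*exp(2*I*pi/3)|^2 + 1*|2|^2 + 1*|3 + 2*exp(-2*I*pi/3) + 3*exp(2*I*pi/3)|^2 + 1*|1 + exp(-2*I*pi/3) + 2*exp(2*I*pi/3) + 2*exp(I*pi/3)|^2]
  = (1/6)[(64) + (7) + (1) + (4) + (1) + (7)] = 84/6 = 14.
(Exp terms are combined using exp(i*s)*conj(exp(i*t)) = exp(i*(s-t)), and sums of them are collapsed using the identity that for every m > 1 the m distinct m-th roots of unity sum to 0, e.g. 1 + exp(2*I*pi/3) + exp(-2*I*pi/3) = 0.)
A character is irreducible iff <chi, chi> = 1, so this representation is reducible.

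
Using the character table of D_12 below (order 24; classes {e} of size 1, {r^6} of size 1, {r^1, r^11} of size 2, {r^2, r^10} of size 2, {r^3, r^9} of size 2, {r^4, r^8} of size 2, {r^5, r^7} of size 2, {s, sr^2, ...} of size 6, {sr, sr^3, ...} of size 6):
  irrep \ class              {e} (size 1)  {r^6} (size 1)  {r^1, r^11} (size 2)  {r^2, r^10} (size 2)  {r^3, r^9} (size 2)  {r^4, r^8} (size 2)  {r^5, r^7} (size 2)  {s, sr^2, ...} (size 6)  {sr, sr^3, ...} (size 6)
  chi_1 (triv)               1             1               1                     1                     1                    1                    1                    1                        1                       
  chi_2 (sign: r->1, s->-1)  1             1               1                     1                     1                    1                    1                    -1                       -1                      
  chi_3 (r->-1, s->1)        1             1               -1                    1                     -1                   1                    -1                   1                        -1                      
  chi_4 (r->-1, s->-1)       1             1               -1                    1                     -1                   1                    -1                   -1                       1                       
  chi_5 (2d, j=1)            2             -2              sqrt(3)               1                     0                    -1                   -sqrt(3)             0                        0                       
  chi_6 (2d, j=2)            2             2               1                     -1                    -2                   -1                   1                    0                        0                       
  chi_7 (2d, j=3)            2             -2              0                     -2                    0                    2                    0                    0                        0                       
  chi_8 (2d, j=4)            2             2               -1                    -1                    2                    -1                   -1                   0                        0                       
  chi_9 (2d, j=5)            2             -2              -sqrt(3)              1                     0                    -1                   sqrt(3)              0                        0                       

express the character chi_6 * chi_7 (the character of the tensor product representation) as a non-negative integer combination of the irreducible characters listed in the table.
chi_6 tensor chi_7 = chi_5 + chi_9 (all other irreducibles have multiplicity 0).

Proof sketch: The character of a tensor product is the pointwise product (chi_6 * chi_7)(C) = chi_6(C) * chi_7(C):
  {e}: (2)*(2), {r^6}: (2)*(-2), {r^1, r^11}: (1)*(0), {r^2, r^10}: (-1)*(-2), {r^3, r^9}: (-2)*(0), {r^4, r^8}: (-1)*(2), {r^5, r^7}: (1)*(0), {s, sr^2, ...}: (0)*(0), {sr, sr^3, ...}: (0)*(0)
so (chi_6 * chi_7) takes values
  {e} -> 4, {r^6} -> -4, {r^1, r^11} -> 0, {r^2, r^10} -> 2, {r^3, r^9} -> 0, {r^4, r^8} -> -2, {r^5, r^7} -> 0, {s, sr^2, ...} -> 0, {sr, sr^3, ...} -> 0.
Now take the inner product of this character with each irreducible chi from the table, <chi_6*chi_7, chi> = (1/24) sum_C |C| (chi_6*chi_7)(C) conj(chi(C)):
  <chi_6*chi_7, chi_1> = (1/24)[1*(4)*conj(1) + 1*(-4)*conj(1) + 2*(0)*conj(1) + 2*(2)*conj(1) + 2*(0)*conj(1) + 2*(-2)*conj(1) + 2*(0)*conj(1) + 6*(0)*conj(1) + 6*(0)*conj(1)]
      = (1/24)[(4) + (-4) + (0) + (4) + (0) + (-4) + (0) + (0) + (0)] = 0/24 = 0
  <chi_6*chi_7, chi_2> = (1/24)[1*(4)*conj(1) + 1*(-4)*conj(1) + 2*(0)*conj(1) + 2*(2)*conj(1) + 2*(0)*conj(1) + 2*(-2)*conj(1) + 2*(0)*conj(1) + 6*(0)*conj(-1) + 6*(0)*conj(-1)]
      = (1/24)[(4) + (-4) + (0) + (4) + (0) + (-4) + (0) + (0) + (0)] = 0/24 = 0
  <chi_6*chi_7, chi_3> = (1/24)[1*(4)*conj(1) + 1*(-4)*conj(1) + 2*(0)*conj(-1) + 2*(2)*conj(1) + 2*(0)*conj(-1) + 2*(-2)*conj(1) + 2*(0)*conj(-1) + 6*(0)*conj(1) + 6*(0)*conj(-1)]
      = (1/24)[(4) + (-4) + (0) + (4) + (0) + (-4) + (0) + (0) + (0)] = 0/24 = 0
  <chi_6*chi_7, chi_4> = (1/24)[1*(4)*conj(1) + 1*(-4)*conj(1) + 2*(0)*conj(-1) + 2*(2)*conj(1) + 2*(0)*conj(-1) + 2*(-2)*conj(1) + 2*(0)*conj(-1) + 6*(0)*conj(-1) + 6*(0)*conj(1)]
      = (1/24)[(4) + (-4) + (0) + (4) + (0) + (-4) + (0) + (0) + (0)] = 0/24 = 0
  <chi_6*chi_7, chi_5> = (1/24)[1*(4)*conj(2) + 1*(-4)*conj(-2) + 2*(0)*conj(sqrt(3)) + 2*(2)*conj(1) + 2*(0)*conj(0) + 2*(-2)*conj(-1) + 2*(0)*conj(-sqrt(3)) + 6*(0)*conj(0) + 6*(0)*conj(0)]
      = (1/24)[(8) + (8) + (0) + (4) + (0) + (4) + (0) + (0) + (0)] = 24/24 = 1
  <chi_6*chi_7, chi_6> = (1/24)[1*(4)*conj(2) + 1*(-4)*conj(2) + 2*(0)*conj(1) + 2*(2)*conj(-1) + 2*(0)*conj(-2) + 2*(-2)*conj(-1) + 2*(0)*conj(1) + 6*(0)*conj(0) + 6*(0)*conj(0)]
      = (1/24)[(8) + (-8) + (0) + (-4) + (0) + (4) + (0) + (0) + (0)] = 0/24 = 0
  <chi_6*chi_7, chi_7> = (1/24)[1*(4)*conj(2) + 1*(-4)*conj(-2) + 2*(0)*conj(0) + 2*(2)*conj(-2) + 2*(0)*conj(0) + 2*(-2)*conj(2) + 2*(0)*conj(0) + 6*(0)*conj(0) + 6*(0)*conj(0)]
      = (1/24)[(8) + (8) + (0) + (-8) + (0) + (-8) + (0) + (0) + (0)] = 0/24 = 0
  <chi_6*chi_7, chi_8> = (1/24)[1*(4)*conj(2) + 1*(-4)*conj(2) + 2*(0)*conj(-1) + 2*(2)*conj(-1) + 2*(0)*conj(2) + 2*(-2)*conj(-1) + 2*(0)*conj(-1) + 6*(0)*conj(0) + 6*(0)*conj(0)]
      = (1/24)[(8) + (-8) + (0) + (-4) + (0) + (4) + (0) + (0) + (0)] = 0/24 = 0
  <chi_6*chi_7, chi_9> = (1/24)[1*(4)*conj(2) + 1*(-4)*conj(-2) + 2*(0)*conj(-sqrt(3)) + 2*(2)*conj(1) + 2*(0)*conj(0) + 2*(-2)*conj(-1) + 2*(0)*conj(sqrt(3)) + 6*(0)*conj(0) + 6*(0)*conj(0)]
      = (1/24)[(8) + (8) + (0) + (4) + (0) + (4) + (0) + (0) + (0)] = 24/24 = 1
Hence the multiplicities are chi_5: 1, chi_9: 1. Dimension check: dim(chi_6)*dim(chi_7) = 2*2 = 4 and sum (mult * dim) = 1*2 + 1*2 = 4.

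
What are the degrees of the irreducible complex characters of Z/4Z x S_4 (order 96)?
Dimensions: 1, 1, 1, 1, 1, 1, 1, 1, 2, 2, 2, 2, 3, 3, 3, 3, 3, 3, 3, 3

Explanation: There are 20 irreducibles (= number of conjugacy classes). Their dimensions d_i satisfy sum d_i^2 = |G| = 96: 1 + 1 + 1 + 1 + 1 + 1 + 1 + 1 + 4 + 4 + 4 + 4 + 9 + 9 + 9 + 9 + 9 + 9 + 9 + 9 = 96. (For the product with Z/4Z: each of the 4 1-dim characters of Z/4Z tensors with each irrep of S_4, giving 4 copies of each S_4-dimension.)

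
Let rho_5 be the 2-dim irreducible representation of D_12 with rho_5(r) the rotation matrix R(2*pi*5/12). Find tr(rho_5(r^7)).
chi_{rho_5}(r^7) = 2*cos(2*pi*5*7/12) = sqrt(3)

Solution. rho_5(r^7) is rotation by angle 2*pi*5*7/12, whose trace is 2*cos(2*pi*5*7/12) = sqrt(3).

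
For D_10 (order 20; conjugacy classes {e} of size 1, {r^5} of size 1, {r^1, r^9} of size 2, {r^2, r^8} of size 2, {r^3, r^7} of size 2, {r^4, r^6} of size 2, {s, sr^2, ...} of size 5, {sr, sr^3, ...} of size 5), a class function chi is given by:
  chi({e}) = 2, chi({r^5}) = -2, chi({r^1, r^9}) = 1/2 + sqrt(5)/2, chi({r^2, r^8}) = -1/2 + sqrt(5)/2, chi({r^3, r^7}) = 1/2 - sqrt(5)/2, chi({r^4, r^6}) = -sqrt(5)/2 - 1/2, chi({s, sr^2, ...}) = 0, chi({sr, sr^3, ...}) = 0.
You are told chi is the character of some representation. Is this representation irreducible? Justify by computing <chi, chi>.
Irreducible: <chi, chi> = 1.

Derivation: <chi, chi> = (1/|G|) sum_C |C| * |chi(C)|^2 = (1/20)[1*|2|^2 + 1*|-2|^2 + 2*|1/2 + sqrt(5)/2|^2 + 2*|-1/2 + sqrt(5)/2|^2 + 2*|1/2 - sqrt(5)/2|^2 + 2*|-sqrt(5)/2 - 1/2|^2 + 5*|0|^2 + 5*|0|^2]
  = (1/20)[(4) + (4) + (sqrt(5) + 3) + (3 - sqrt(5)) + (3 - sqrt(5)) + (sqrt(5) + 3) + (0) + (0)] = 20/20 = 1.
A character is irreducible iff <chi, chi> = 1, so this representation is irreducible.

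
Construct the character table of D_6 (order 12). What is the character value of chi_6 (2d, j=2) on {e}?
Conjugacy classes: {e} of size 1, {r^3} of size 1, {r^1, r^5} of size 2, {r^2, r^4} of size 2, {s, sr^2, ...} of size 3, {sr, sr^3, ...} of size 3.
Character table:
  irrep \ class              {e} (size 1)  {r^3} (size 1)  {r^1, r^5} (size 2)  {r^2, r^4} (size 2)  {s, sr^2, ...} (size 3)  {sr, sr^3, ...} (size 3)
  chi_1 (triv)               1             1               1                    1                    1                        1                       
  chi_2 (sign: r->1, s->-1)  1             1               1                    1                    -1                       -1                      
  chi_3 (r->-1, s->1)        1             -1              -1                   1                    1                        -1                      
  chi_4 (r->-1, s->-1)       1             -1              -1                   1                    -1                       1                       
  chi_5 (2d, j=1)            2             -2              1                    -1                   0                        0                       
  chi_6 (2d, j=2)            2             2               -1                   -1                   0                        0                       

Spot check: chi_6 (2d, j=2) on {e} = 2.

Explanation: D_6 has order 2*6 = 12 with 6 conjugacy classes, hence 6 irreducibles. Sum of squared dims 1 + 1 + 1 + 1 + 4 + 4 = 12 = |G|. Linear characters come from the abelianisation; the 2-dimensional irreps have character r^k -> 2*cos(2*pi*j*k/6), reflections -> 0.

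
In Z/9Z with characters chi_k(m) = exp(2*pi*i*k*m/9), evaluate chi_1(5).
chi_1(5) = zeta_9^5 = exp(-8*I*pi/9)

Proof sketch: chi_1(5) = zeta_9^(1*5) = zeta_9^5. Since zeta_9^9 = 1, this equals zeta_9^5 = exp(2*pi*i*5/9) = exp(-8*I*pi/9).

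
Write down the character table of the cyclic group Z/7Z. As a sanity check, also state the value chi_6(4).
Character table of Z/7Z (irreps indexed chi_0,...,chi_6 with chi_k(m) = zeta_7^(k*m), zeta_7 = exp(2*pi*i/7)):
  irrep \ class  {0} (size 1)  {1} (size 1)    {2} (size 1)    {3} (size 1)    {4} (size 1)    {5} (size 1)    {6} (size 1)  
  chi_0          1             1               1               1               1               1               1             
  chi_1          1             exp(2*I*pi/7)   exp(4*I*pi/7)   exp(6*I*pi/7)   exp(-6*I*pi/7)  exp(-4*I*pi/7)  exp(-2*I*pi/7)
  chi_2          1             exp(4*I*pi/7)   exp(-6*I*pi/7)  exp(-2*I*pi/7)  exp(2*I*pi/7)   exp(6*I*pi/7)   exp(-4*I*pi/7)
  chi_3          1             exp(6*I*pi/7)   exp(-2*I*pi/7)  exp(4*I*pi/7)   exp(-4*I*pi/7)  exp(2*I*pi/7)   exp(-6*I*pi/7)
  chi_4          1             exp(-6*I*pi/7)  exp(2*I*pi/7)   exp(-4*I*pi/7)  exp(4*I*pi/7)   exp(-2*I*pi/7)  exp(6*I*pi/7) 
  chi_5          1             exp(-4*I*pi/7)  exp(6*I*pi/7)   exp(2*I*pi/7)   exp(-2*I*pi/7)  exp(-6*I*pi/7)  exp(4*I*pi/7) 
  chi_6          1             exp(-2*I*pi/7)  exp(-4*I*pi/7)  exp(-6*I*pi/7)  exp(6*I*pi/7)   exp(4*I*pi/7)   exp(2*I*pi/7) 

Spot check: chi_6(4) = zeta_7^(6*4) = zeta_7^24 = exp(6*I*pi/7).

Explanation: Z/7Z is abelian, so all 7 irreducible complex representations are 1-dimensional. They are given by chi_k(m) = zeta_7^(k*m) for k = 0,...,6. Row orthogonality: sum_m chi_k(m) conj(chi_l(m)) = 7 * [k = l].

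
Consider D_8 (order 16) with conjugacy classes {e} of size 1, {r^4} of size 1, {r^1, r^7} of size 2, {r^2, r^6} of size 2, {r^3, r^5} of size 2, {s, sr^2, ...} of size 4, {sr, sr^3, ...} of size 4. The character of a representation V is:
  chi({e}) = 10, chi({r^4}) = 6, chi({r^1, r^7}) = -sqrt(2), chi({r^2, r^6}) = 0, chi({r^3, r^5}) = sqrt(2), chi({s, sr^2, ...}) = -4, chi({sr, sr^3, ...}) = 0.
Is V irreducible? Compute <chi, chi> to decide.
Not irreducible (reducible): <chi, chi> = 13 > 1.

Reasoning: <chi, chi> = (1/|G|) sum_C |C| * |chi(C)|^2 = (1/16)[1*|10|^2 + 1*|6|^2 + 2*|-sqrt(2)|^2 + 2*|0|^2 + 2*|sqrt(2)|^2 + 4*|-4|^2 + 4*|0|^2]
  = (1/16)[(100) + (36) + (4) + (0) + (4) + (64) + (0)] = 208/16 = 13.
A character is irreducible iff <chi, chi> = 1, so this representation is reducible.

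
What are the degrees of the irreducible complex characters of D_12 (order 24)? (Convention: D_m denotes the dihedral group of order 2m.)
Dimensions: 1, 1, 1, 1, 2, 2, 2, 2, 2

Justification: There are 9 irreducibles (= number of conjugacy classes). Their dimensions d_i satisfy sum d_i^2 = |G| = 24: 1 + 1 + 1 + 1 + 4 + 4 + 4 + 4 + 4 = 24.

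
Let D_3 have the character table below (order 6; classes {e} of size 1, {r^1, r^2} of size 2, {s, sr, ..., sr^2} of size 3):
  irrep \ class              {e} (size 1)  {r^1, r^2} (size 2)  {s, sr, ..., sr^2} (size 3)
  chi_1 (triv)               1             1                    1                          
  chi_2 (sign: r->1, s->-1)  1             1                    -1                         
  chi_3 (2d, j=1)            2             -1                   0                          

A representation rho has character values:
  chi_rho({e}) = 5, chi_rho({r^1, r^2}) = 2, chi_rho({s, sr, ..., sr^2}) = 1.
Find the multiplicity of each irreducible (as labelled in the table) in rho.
Multiplicities: chi_1: 2, chi_2: 1, chi_3: 1.

Details: Use <chi_rho, chi> = (1/|G|) sum_C |C| * chi_rho(C) * conj(chi(C)) with |G| = 6 for each irreducible chi in the table:
  <chi_rho, chi_1> = (1/6)[1*(5)*conj(1) + 2*(2)*conj(1) + 3*(1)*conj(1)]
      = (1/6)[(5) + (4) + (3)] = 12/6 = 2
  <chi_rho, chi_2> = (1/6)[1*(5)*conj(1) + 2*(2)*conj(1) + 3*(1)*conj(-1)]
      = (1/6)[(5) + (4) + (-3)] = 6/6 = 1
  <chi_rho, chi_3> = (1/6)[1*(5)*conj(2) + 2*(2)*conj(-1) + 3*(1)*conj(0)]
      = (1/6)[(10) + (-4) + (0)] = 6/6 = 1
Dimension check: dim(rho) = sum (mult * dim) = 2*1 + 1*1 + 1*2 = 5 = chi_rho(e) = 5.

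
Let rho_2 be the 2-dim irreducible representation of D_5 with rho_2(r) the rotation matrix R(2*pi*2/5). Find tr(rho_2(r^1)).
chi_{rho_2}(r^1) = 2*cos(2*pi*2*1/5) = -sqrt(5)/2 - 1/2

rho_2(r^1) is rotation by angle 2*pi*2*1/5, whose trace is 2*cos(2*pi*2*1/5) = -sqrt(5)/2 - 1/2.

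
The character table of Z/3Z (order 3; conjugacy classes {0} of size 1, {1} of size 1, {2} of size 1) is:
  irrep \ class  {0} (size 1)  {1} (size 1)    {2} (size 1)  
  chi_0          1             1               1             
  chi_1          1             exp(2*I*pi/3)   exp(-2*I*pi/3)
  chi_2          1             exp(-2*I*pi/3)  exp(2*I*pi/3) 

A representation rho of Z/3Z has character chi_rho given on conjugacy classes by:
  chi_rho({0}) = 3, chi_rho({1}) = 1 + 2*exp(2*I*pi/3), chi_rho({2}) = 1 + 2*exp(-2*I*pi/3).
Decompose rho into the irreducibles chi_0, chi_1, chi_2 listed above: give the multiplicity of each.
Multiplicities: chi_0: 1, chi_1: 2, chi_2: 0.

Use <chi_rho, chi> = (1/|G|) sum_C |C| * chi_rho(C) * conj(chi(C)) with |G| = 3 for each irreducible chi in the table:
  <chi_rho, chi_0> = (1/3)[1*(3)*conj(1) + 1*(1 + 2*exp(2*I*pi/3))*conj(1) + 1*(1 + 2*exp(-2*I*pi/3))*conj(1)]
      = (1/3)[(3) + (1 + 2*exp(2*I*pi/3)) + (1 + 2*exp(-2*I*pi/3))] = 3/3 = 1
  <chi_rho, chi_1> = (1/3)[1*(3)*conj(1) + 1*(1 + 2*exp(2*I*pi/3))*conj(exp(2*I*pi/3)) + 1*(1 + 2*exp(-2*I*pi/3))*conj(exp(-2*I*pi/3))]
      = (1/3)[(3) + (2 + exp(-2*I*pi/3)) + (2 + exp(2*I*pi/3))] = 6/3 = 2
  <chi_rho, chi_2> = (1/3)[1*(3)*conj(1) + 1*(1 + 2*exp(2*I*pi/3))*conj(exp(-2*I*pi/3)) + 1*(1 + 2*exp(-2*I*pi/3))*conj(exp(2*I*pi/3))]
      = (1/3)[(3) + (2*exp(-2*I*pi/3) + exp(2*I*pi/3)) + (exp(-2*I*pi/3) + 2*exp(2*I*pi/3))] = 0/3 = 0
(Exp terms are combined using exp(i*s)*conj(exp(i*t)) = exp(i*(s-t)), and sums of them are collapsed using the identity that for every m > 1 the m distinct m-th roots of unity sum to 0, e.g. 1 + exp(2*I*pi/3) + exp(-2*I*pi/3) = 0.)
Dimension check: dim(rho) = sum (mult * dim) = 1*1 + 2*1 + 0*1 = 3 = chi_rho(e) = 3.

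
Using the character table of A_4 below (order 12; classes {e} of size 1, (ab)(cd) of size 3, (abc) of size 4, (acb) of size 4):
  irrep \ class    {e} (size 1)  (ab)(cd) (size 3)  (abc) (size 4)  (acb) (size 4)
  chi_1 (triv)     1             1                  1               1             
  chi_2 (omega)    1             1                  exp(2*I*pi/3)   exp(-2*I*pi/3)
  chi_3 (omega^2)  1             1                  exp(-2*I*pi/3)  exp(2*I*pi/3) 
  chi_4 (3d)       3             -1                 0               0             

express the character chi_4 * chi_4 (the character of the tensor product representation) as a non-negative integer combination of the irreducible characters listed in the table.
chi_4 tensor chi_4 = chi_1 + chi_2 + chi_3 + 2*chi_4 (all other irreducibles have multiplicity 0).

Working: The character of a tensor product is the pointwise product (chi_4 * chi_4)(C) = chi_4(C) * chi_4(C):
  {e}: (3)*(3), (ab)(cd): (-1)*(-1), (abc): (0)*(0), (acb): (0)*(0)
so (chi_4 * chi_4) takes values
  {e} -> 9, (ab)(cd) -> 1, (abc) -> 0, (acb) -> 0.
Now take the inner product of this character with each irreducible chi from the table, <chi_4*chi_4, chi> = (1/12) sum_C |C| (chi_4*chi_4)(C) conj(chi(C)):
  <chi_4*chi_4, chi_1> = (1/12)[1*(9)*conj(1) + 3*(1)*conj(1) + 4*(0)*conj(1) + 4*(0)*conj(1)]
      = (1/12)[(9) + (3) + (0) + (0)] = 12/12 = 1
  <chi_4*chi_4, chi_2> = (1/12)[1*(9)*conj(1) + 3*(1)*conj(1) + 4*(0)*conj(exp(2*I*pi/3)) + 4*(0)*conj(exp(-2*I*pi/3))]
      = (1/12)[(9) + (3) + (0) + (0)] = 12/12 = 1
  <chi_4*chi_4, chi_3> = (1/12)[1*(9)*conj(1) + 3*(1)*conj(1) + 4*(0)*conj(exp(-2*I*pi/3)) + 4*(0)*conj(exp(2*I*pi/3))]
      = (1/12)[(9) + (3) + (0) + (0)] = 12/12 = 1
  <chi_4*chi_4, chi_4> = (1/12)[1*(9)*conj(3) + 3*(1)*conj(-1) + 4*(0)*conj(0) + 4*(0)*conj(0)]
      = (1/12)[(27) + (-3) + (0) + (0)] = 24/12 = 2
(Exp terms are combined using exp(i*s)*conj(exp(i*t)) = exp(i*(s-t)), and sums of them are collapsed using the identity that for every m > 1 the m distinct m-th roots of unity sum to 0, e.g. 1 + exp(2*I*pi/3) + exp(-2*I*pi/3) = 0.)
Hence the multiplicities are chi_1: 1, chi_2: 1, chi_3: 1, chi_4: 2. Dimension check: dim(chi_4)*dim(chi_4) = 3*3 = 9 and sum (mult * dim) = 1*1 + 1*1 + 1*1 + 2*3 = 9.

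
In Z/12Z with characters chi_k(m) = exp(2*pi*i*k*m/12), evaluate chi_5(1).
chi_5(1) = zeta_12^5 = exp(5*I*pi/6)

Argument: chi_5(1) = zeta_12^(5*1) = zeta_12^5. Since zeta_12^12 = 1, this equals zeta_12^5 = exp(2*pi*i*5/12) = exp(5*I*pi/6).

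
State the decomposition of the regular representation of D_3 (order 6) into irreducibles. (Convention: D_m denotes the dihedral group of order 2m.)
Each irreducible V_i of dimension d_i appears with multiplicity d_i, i.e. rho_reg = (direct sum over all irreducibles V_i) d_i V_i. The irreducible dimensions for D_3 are 1, 1, 2: 2 irreducibles of dimension 1, each with multiplicity 1; 1 irreducible of dimension 2, with multiplicity 2. Total dimension 2*1*1 + 1*2*2 = 6 = |G|.

Argument: General theorem: in the regular representation of a finite group G, each irreducible appears with multiplicity equal to its dimension. Check: dim(rho_reg) = sum d_i^2 = 1 + 1 + 4 = 6 = |G|.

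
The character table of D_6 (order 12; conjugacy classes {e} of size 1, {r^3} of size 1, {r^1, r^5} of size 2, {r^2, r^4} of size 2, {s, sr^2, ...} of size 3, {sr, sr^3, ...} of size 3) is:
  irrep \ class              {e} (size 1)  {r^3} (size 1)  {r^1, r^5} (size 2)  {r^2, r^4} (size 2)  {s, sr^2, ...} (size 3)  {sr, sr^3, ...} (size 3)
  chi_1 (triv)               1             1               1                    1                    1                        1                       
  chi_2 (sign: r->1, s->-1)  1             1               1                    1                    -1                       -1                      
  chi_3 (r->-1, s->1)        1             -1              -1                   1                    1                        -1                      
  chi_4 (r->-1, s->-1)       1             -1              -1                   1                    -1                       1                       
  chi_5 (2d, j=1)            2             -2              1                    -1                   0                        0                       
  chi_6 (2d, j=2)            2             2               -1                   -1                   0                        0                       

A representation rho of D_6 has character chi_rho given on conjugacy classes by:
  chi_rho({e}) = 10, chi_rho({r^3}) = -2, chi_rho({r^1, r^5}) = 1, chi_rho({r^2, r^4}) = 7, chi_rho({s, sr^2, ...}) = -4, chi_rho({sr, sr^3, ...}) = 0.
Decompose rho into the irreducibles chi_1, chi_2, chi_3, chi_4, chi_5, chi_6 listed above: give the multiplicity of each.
Multiplicities: chi_1: 1, chi_2: 3, chi_3: 1, chi_4: 3, chi_5: 1, chi_6: 0.

Details: Use <chi_rho, chi> = (1/|G|) sum_C |C| * chi_rho(C) * conj(chi(C)) with |G| = 12 for each irreducible chi in the table:
  <chi_rho, chi_1> = (1/12)[1*(10)*conj(1) + 1*(-2)*conj(1) + 2*(1)*conj(1) + 2*(7)*conj(1) + 3*(-4)*conj(1) + 3*(0)*conj(1)]
      = (1/12)[(10) + (-2) + (2) + (14) + (-12) + (0)] = 12/12 = 1
  <chi_rho, chi_2> = (1/12)[1*(10)*conj(1) + 1*(-2)*conj(1) + 2*(1)*conj(1) + 2*(7)*conj(1) + 3*(-4)*conj(-1) + 3*(0)*conj(-1)]
      = (1/12)[(10) + (-2) + (2) + (14) + (12) + (0)] = 36/12 = 3
  <chi_rho, chi_3> = (1/12)[1*(10)*conj(1) + 1*(-2)*conj(-1) + 2*(1)*conj(-1) + 2*(7)*conj(1) + 3*(-4)*conj(1) + 3*(0)*conj(-1)]
      = (1/12)[(10) + (2) + (-2) + (14) + (-12) + (0)] = 12/12 = 1
  <chi_rho, chi_4> = (1/12)[1*(10)*conj(1) + 1*(-2)*conj(-1) + 2*(1)*conj(-1) + 2*(7)*conj(1) + 3*(-4)*conj(-1) + 3*(0)*conj(1)]
      = (1/12)[(10) + (2) + (-2) + (14) + (12) + (0)] = 36/12 = 3
  <chi_rho, chi_5> = (1/12)[1*(10)*conj(2) + 1*(-2)*conj(-2) + 2*(1)*conj(1) + 2*(7)*conj(-1) + 3*(-4)*conj(0) + 3*(0)*conj(0)]
      = (1/12)[(20) + (4) + (2) + (-14) + (0) + (0)] = 12/12 = 1
  <chi_rho, chi_6> = (1/12)[1*(10)*conj(2) + 1*(-2)*conj(2) + 2*(1)*conj(-1) + 2*(7)*conj(-1) + 3*(-4)*conj(0) + 3*(0)*conj(0)]
      = (1/12)[(20) + (-4) + (-2) + (-14) + (0) + (0)] = 0/12 = 0
Dimension check: dim(rho) = sum (mult * dim) = 1*1 + 3*1 + 1*1 + 3*1 + 1*2 + 0*2 = 10 = chi_rho(e) = 10.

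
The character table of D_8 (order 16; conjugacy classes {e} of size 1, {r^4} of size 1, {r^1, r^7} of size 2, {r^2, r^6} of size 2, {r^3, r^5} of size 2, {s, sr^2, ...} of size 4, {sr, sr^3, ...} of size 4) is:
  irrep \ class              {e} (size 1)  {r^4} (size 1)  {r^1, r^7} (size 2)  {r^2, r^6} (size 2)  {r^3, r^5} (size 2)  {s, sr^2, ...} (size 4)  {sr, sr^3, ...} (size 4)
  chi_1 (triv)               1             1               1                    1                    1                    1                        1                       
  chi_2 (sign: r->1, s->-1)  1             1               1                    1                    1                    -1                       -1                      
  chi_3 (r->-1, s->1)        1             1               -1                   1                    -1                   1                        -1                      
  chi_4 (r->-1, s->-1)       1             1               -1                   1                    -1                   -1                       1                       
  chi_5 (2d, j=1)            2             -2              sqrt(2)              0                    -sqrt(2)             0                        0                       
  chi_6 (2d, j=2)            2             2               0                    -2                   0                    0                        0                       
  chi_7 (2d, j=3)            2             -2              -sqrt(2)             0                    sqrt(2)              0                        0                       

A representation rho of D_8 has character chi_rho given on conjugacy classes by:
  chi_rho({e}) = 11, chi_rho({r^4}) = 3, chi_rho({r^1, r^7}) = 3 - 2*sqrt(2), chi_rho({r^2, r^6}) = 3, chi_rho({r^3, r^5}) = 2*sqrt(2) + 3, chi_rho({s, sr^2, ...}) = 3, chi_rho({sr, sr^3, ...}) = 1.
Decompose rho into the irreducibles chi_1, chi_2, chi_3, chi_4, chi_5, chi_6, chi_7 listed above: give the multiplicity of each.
Multiplicities: chi_1: 3, chi_2: 1, chi_3: 1, chi_4: 0, chi_5: 0, chi_6: 1, chi_7: 2.

Working: Use <chi_rho, chi> = (1/|G|) sum_C |C| * chi_rho(C) * conj(chi(C)) with |G| = 16 for each irreducible chi in the table:
  <chi_rho, chi_1> = (1/16)[1*(11)*conj(1) + 1*(3)*conj(1) + 2*(3 - 2*sqrt(2))*conj(1) + 2*(3)*conj(1) + 2*(2*sqrt(2) + 3)*conj(1) + 4*(3)*conj(1) + 4*(1)*conj(1)]
      = (1/16)[(11) + (3) + (6 - 4*sqrt(2)) + (6) + (4*sqrt(2) + 6) + (12) + (4)] = 48/16 = 3
  <chi_rho, chi_2> = (1/16)[1*(11)*conj(1) + 1*(3)*conj(1) + 2*(3 - 2*sqrt(2))*conj(1) + 2*(3)*conj(1) + 2*(2*sqrt(2) + 3)*conj(1) + 4*(3)*conj(-1) + 4*(1)*conj(-1)]
      = (1/16)[(11) + (3) + (6 - 4*sqrt(2)) + (6) + (4*sqrt(2) + 6) + (-12) + (-4)] = 16/16 = 1
  <chi_rho, chi_3> = (1/16)[1*(11)*conj(1) + 1*(3)*conj(1) + 2*(3 - 2*sqrt(2))*conj(-1) + 2*(3)*conj(1) + 2*(2*sqrt(2) + 3)*conj(-1) + 4*(3)*conj(1) + 4*(1)*conj(-1)]
      = (1/16)[(11) + (3) + (-6 + 4*sqrt(2)) + (6) + (-6 - 4*sqrt(2)) + (12) + (-4)] = 16/16 = 1
  <chi_rho, chi_4> = (1/16)[1*(11)*conj(1) + 1*(3)*conj(1) + 2*(3 - 2*sqrt(2))*conj(-1) + 2*(3)*conj(1) + 2*(2*sqrt(2) + 3)*conj(-1) + 4*(3)*conj(-1) + 4*(1)*conj(1)]
      = (1/16)[(11) + (3) + (-6 + 4*sqrt(2)) + (6) + (-6 - 4*sqrt(2)) + (-12) + (4)] = 0/16 = 0
  <chi_rho, chi_5> = (1/16)[1*(11)*conj(2) + 1*(3)*conj(-2) + 2*(3 - 2*sqrt(2))*conj(sqrt(2)) + 2*(3)*conj(0) + 2*(2*sqrt(2) + 3)*conj(-sqrt(2)) + 4*(3)*conj(0) + 4*(1)*conj(0)]
      = (1/16)[(22) + (-6) + (-8 + 6*sqrt(2)) + (0) + (-6*sqrt(2) - 8) + (0) + (0)] = 0/16 = 0
  <chi_rho, chi_6> = (1/16)[1*(11)*conj(2) + 1*(3)*conj(2) + 2*(3 - 2*sqrt(2))*conj(0) + 2*(3)*conj(-2) + 2*(2*sqrt(2) + 3)*conj(0) + 4*(3)*conj(0) + 4*(1)*conj(0)]
      = (1/16)[(22) + (6) + (0) + (-12) + (0) + (0) + (0)] = 16/16 = 1
  <chi_rho, chi_7> = (1/16)[1*(11)*conj(2) + 1*(3)*conj(-2) + 2*(3 - 2*sqrt(2))*conj(-sqrt(2)) + 2*(3)*conj(0) + 2*(2*sqrt(2) + 3)*conj(sqrt(2)) + 4*(3)*conj(0) + 4*(1)*conj(0)]
      = (1/16)[(22) + (-6) + (8 - 6*sqrt(2)) + (0) + (8 + 6*sqrt(2)) + (0) + (0)] = 32/16 = 2
Dimension check: dim(rho) = sum (mult * dim) = 3*1 + 1*1 + 1*1 + 0*1 + 0*2 + 1*2 + 2*2 = 11 = chi_rho(e) = 11.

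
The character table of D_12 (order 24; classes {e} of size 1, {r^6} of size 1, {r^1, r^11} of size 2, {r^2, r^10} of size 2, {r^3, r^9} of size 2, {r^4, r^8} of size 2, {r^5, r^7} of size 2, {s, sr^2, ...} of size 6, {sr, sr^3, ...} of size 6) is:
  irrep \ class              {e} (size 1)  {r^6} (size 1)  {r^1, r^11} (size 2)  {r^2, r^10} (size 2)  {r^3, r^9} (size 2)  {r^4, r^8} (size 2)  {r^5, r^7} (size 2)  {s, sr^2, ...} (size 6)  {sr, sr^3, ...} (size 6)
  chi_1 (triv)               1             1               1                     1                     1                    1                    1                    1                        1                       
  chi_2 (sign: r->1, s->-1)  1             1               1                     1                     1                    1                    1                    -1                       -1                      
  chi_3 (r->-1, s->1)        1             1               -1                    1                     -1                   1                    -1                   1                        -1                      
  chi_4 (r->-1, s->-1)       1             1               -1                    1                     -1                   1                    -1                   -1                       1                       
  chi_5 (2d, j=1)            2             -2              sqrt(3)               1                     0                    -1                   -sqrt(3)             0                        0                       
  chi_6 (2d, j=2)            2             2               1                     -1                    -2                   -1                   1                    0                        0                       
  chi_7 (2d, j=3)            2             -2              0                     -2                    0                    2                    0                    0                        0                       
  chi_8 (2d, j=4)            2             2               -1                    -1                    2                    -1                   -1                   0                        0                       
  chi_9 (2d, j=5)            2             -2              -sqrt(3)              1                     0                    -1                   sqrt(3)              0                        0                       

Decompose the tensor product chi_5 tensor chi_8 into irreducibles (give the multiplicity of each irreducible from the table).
chi_5 tensor chi_8 = chi_7 + chi_9 (all other irreducibles have multiplicity 0).

Explanation: The character of a tensor product is the pointwise product (chi_5 * chi_8)(C) = chi_5(C) * chi_8(C):
  {e}: (2)*(2), {r^6}: (-2)*(2), {r^1, r^11}: (sqrt(3))*(-1), {r^2, r^10}: (1)*(-1), {r^3, r^9}: (0)*(2), {r^4, r^8}: (-1)*(-1), {r^5, r^7}: (-sqrt(3))*(-1), {s, sr^2, ...}: (0)*(0), {sr, sr^3, ...}: (0)*(0)
so (chi_5 * chi_8) takes values
  {e} -> 4, {r^6} -> -4, {r^1, r^11} -> -sqrt(3), {r^2, r^10} -> -1, {r^3, r^9} -> 0, {r^4, r^8} -> 1, {r^5, r^7} -> sqrt(3), {s, sr^2, ...} -> 0, {sr, sr^3, ...} -> 0.
Now take the inner product of this character with each irreducible chi from the table, <chi_5*chi_8, chi> = (1/24) sum_C |C| (chi_5*chi_8)(C) conj(chi(C)):
  <chi_5*chi_8, chi_1> = (1/24)[1*(4)*conj(1) + 1*(-4)*conj(1) + 2*(-sqrt(3))*conj(1) + 2*(-1)*conj(1) + 2*(0)*conj(1) + 2*(1)*conj(1) + 2*(sqrt(3))*conj(1) + 6*(0)*conj(1) + 6*(0)*conj(1)]
      = (1/24)[(4) + (-4) + (-2*sqrt(3)) + (-2) + (0) + (2) + (2*sqrt(3)) + (0) + (0)] = 0/24 = 0
  <chi_5*chi_8, chi_2> = (1/24)[1*(4)*conj(1) + 1*(-4)*conj(1) + 2*(-sqrt(3))*conj(1) + 2*(-1)*conj(1) + 2*(0)*conj(1) + 2*(1)*conj(1) + 2*(sqrt(3))*conj(1) + 6*(0)*conj(-1) + 6*(0)*conj(-1)]
      = (1/24)[(4) + (-4) + (-2*sqrt(3)) + (-2) + (0) + (2) + (2*sqrt(3)) + (0) + (0)] = 0/24 = 0
  <chi_5*chi_8, chi_3> = (1/24)[1*(4)*conj(1) + 1*(-4)*conj(1) + 2*(-sqrt(3))*conj(-1) + 2*(-1)*conj(1) + 2*(0)*conj(-1) + 2*(1)*conj(1) + 2*(sqrt(3))*conj(-1) + 6*(0)*conj(1) + 6*(0)*conj(-1)]
      = (1/24)[(4) + (-4) + (2*sqrt(3)) + (-2) + (0) + (2) + (-2*sqrt(3)) + (0) + (0)] = 0/24 = 0
  <chi_5*chi_8, chi_4> = (1/24)[1*(4)*conj(1) + 1*(-4)*conj(1) + 2*(-sqrt(3))*conj(-1) + 2*(-1)*conj(1) + 2*(0)*conj(-1) + 2*(1)*conj(1) + 2*(sqrt(3))*conj(-1) + 6*(0)*conj(-1) + 6*(0)*conj(1)]
      = (1/24)[(4) + (-4) + (2*sqrt(3)) + (-2) + (0) + (2) + (-2*sqrt(3)) + (0) + (0)] = 0/24 = 0
  <chi_5*chi_8, chi_5> = (1/24)[1*(4)*conj(2) + 1*(-4)*conj(-2) + 2*(-sqrt(3))*conj(sqrt(3)) + 2*(-1)*conj(1) + 2*(0)*conj(0) + 2*(1)*conj(-1) + 2*(sqrt(3))*conj(-sqrt(3)) + 6*(0)*conj(0) + 6*(0)*conj(0)]
      = (1/24)[(8) + (8) + (-6) + (-2) + (0) + (-2) + (-6) + (0) + (0)] = 0/24 = 0
  <chi_5*chi_8, chi_6> = (1/24)[1*(4)*conj(2) + 1*(-4)*conj(2) + 2*(-sqrt(3))*conj(1) + 2*(-1)*conj(-1) + 2*(0)*conj(-2) + 2*(1)*conj(-1) + 2*(sqrt(3))*conj(1) + 6*(0)*conj(0) + 6*(0)*conj(0)]
      = (1/24)[(8) + (-8) + (-2*sqrt(3)) + (2) + (0) + (-2) + (2*sqrt(3)) + (0) + (0)] = 0/24 = 0
  <chi_5*chi_8, chi_7> = (1/24)[1*(4)*conj(2) + 1*(-4)*conj(-2) + 2*(-sqrt(3))*conj(0) + 2*(-1)*conj(-2) + 2*(0)*conj(0) + 2*(1)*conj(2) + 2*(sqrt(3))*conj(0) + 6*(0)*conj(0) + 6*(0)*conj(0)]
      = (1/24)[(8) + (8) + (0) + (4) + (0) + (4) + (0) + (0) + (0)] = 24/24 = 1
  <chi_5*chi_8, chi_8> = (1/24)[1*(4)*conj(2) + 1*(-4)*conj(2) + 2*(-sqrt(3))*conj(-1) + 2*(-1)*conj(-1) + 2*(0)*conj(2) + 2*(1)*conj(-1) + 2*(sqrt(3))*conj(-1) + 6*(0)*conj(0) + 6*(0)*conj(0)]
      = (1/24)[(8) + (-8) + (2*sqrt(3)) + (2) + (0) + (-2) + (-2*sqrt(3)) + (0) + (0)] = 0/24 = 0
  <chi_5*chi_8, chi_9> = (1/24)[1*(4)*conj(2) + 1*(-4)*conj(-2) + 2*(-sqrt(3))*conj(-sqrt(3)) + 2*(-1)*conj(1) + 2*(0)*conj(0) + 2*(1)*conj(-1) + 2*(sqrt(3))*conj(sqrt(3)) + 6*(0)*conj(0) + 6*(0)*conj(0)]
      = (1/24)[(8) + (8) + (6) + (-2) + (0) + (-2) + (6) + (0) + (0)] = 24/24 = 1
Hence the multiplicities are chi_7: 1, chi_9: 1. Dimension check: dim(chi_5)*dim(chi_8) = 2*2 = 4 and sum (mult * dim) = 1*2 + 1*2 = 4.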